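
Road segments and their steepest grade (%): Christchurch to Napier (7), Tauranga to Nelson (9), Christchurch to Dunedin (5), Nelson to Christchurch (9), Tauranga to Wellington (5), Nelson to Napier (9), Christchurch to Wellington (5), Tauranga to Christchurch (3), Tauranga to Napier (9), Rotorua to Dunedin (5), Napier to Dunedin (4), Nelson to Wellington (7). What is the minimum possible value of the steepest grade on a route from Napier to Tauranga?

Comparing a few candidate routes:
Napier-Dunedin-Christchurch-Tauranga: max(4, 5, 3) = 5
Napier-Dunedin-Christchurch-Wellington-Tauranga: max(4, 5, 5, 5) = 5
Napier-Tauranga: max(9) = 9
Napier-Christchurch-Wellington-Tauranga: max(7, 5, 5) = 7
Napier-Christchurch-Tauranga: max(7, 3) = 7
Napier-Dunedin-Christchurch-Nelson-Wellington-Tauranga: max(4, 5, 9, 7, 5) = 9
Best route has worst link 5%.

5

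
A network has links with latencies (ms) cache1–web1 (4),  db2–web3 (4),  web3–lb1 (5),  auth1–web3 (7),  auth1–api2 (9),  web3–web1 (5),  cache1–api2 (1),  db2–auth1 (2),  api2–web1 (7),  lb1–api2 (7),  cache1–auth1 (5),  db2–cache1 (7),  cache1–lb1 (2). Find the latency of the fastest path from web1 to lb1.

6

A few of the web1→lb1 routes:
web1→api2→lb1: 7 + 7 = 14
web1→cache1→lb1: 4 + 2 = 6
web1→cache1→api2→lb1: 4 + 1 + 7 = 12
web1→api2→cache1→lb1: 7 + 1 + 2 = 10
web1→web3→db2→auth1→cache1→lb1: 5 + 4 + 2 + 5 + 2 = 18
web1→web3→lb1: 5 + 5 = 10
The minimum is 6 ms.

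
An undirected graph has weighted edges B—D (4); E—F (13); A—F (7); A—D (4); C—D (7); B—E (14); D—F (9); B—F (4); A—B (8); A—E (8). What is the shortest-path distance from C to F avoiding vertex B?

16

Candidate routes:
C→D→A→E→F: 7 + 4 + 8 + 13 = 32
C→D→A→F: 7 + 4 + 7 = 18
C→D→F: 7 + 9 = 16
Best route has total 16.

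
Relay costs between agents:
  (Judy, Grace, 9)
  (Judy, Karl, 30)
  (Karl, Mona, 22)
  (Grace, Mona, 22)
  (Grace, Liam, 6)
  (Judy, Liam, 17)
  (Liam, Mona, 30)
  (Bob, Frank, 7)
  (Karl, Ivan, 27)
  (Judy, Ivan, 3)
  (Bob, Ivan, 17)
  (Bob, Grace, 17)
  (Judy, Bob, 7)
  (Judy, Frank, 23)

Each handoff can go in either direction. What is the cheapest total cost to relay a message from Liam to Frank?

29

Comparing a few candidate routes:
Liam-Judy-Bob-Frank: 17 + 7 + 7 = 31
Liam-Grace-Bob-Frank: 6 + 17 + 7 = 30
Liam-Grace-Judy-Bob-Frank: 6 + 9 + 7 + 7 = 29
The minimum is 29.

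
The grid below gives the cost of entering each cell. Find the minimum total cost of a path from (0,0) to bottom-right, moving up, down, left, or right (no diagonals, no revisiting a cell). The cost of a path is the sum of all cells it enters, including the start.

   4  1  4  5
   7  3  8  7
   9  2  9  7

26

One optimal route is r0c0 r0c1 r1c1 r2c1 r2c2 r2c3.
Its cost is 4 + 1 + 3 + 2 + 9 + 7 = 26.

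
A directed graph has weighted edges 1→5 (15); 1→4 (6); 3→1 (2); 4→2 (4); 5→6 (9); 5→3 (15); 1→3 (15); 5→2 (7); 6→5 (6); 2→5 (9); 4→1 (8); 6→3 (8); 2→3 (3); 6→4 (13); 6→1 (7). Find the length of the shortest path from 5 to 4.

Some routes from 5 to 4:
5-3-1-4: 15 + 2 + 6 = 23
5-2-3-1-4: 7 + 3 + 2 + 6 = 18
5-6-1-4: 9 + 7 + 6 = 22
5-6-4: 9 + 13 = 22
The minimum is 18.

18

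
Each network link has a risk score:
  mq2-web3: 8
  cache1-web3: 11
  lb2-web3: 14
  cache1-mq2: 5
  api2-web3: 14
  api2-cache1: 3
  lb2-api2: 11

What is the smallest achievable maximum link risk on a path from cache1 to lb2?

Some routes from cache1 to lb2:
cache1 - api2 - lb2: max(3, 11) = 11
cache1 - mq2 - web3 - lb2: max(5, 8, 14) = 14
cache1 - mq2 - web3 - api2 - lb2: max(5, 8, 14, 11) = 14
cache1 - web3 - lb2: max(11, 14) = 14
Best route has worst link 11.

11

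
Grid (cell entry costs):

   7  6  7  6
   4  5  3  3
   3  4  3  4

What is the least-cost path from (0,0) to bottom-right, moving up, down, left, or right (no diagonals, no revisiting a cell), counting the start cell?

25

Take r0c0 r1c0 r2c0 r2c1 r2c2 r2c3 for a total of 7 + 4 + 3 + 4 + 3 + 4 = 25.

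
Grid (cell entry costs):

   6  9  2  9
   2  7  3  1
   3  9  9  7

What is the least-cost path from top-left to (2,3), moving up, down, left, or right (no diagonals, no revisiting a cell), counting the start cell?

26

Cheapest: (0,0) → (1,0) → (1,1) → (1,2) → (1,3) → (2,3)
  6 + 2 + 7 + 3 + 1 + 7 = 26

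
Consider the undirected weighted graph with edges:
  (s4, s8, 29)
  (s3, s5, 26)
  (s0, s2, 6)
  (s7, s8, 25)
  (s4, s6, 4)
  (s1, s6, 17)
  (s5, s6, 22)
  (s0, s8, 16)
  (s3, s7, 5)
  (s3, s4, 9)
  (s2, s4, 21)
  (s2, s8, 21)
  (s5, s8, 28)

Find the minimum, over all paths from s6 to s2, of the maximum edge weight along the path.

21

Checking several routes:
s6 -> s4 -> s3 -> s7 -> s8 -> s2: max(4, 9, 5, 25, 21) = 25
s6 -> s4 -> s3 -> s7 -> s8 -> s0 -> s2: max(4, 9, 5, 25, 16, 6) = 25
s6 -> s5 -> s3 -> s7 -> s8 -> s2: max(22, 26, 5, 25, 21) = 26
s6 -> s4 -> s2: max(4, 21) = 21
Smallest bottleneck: 21.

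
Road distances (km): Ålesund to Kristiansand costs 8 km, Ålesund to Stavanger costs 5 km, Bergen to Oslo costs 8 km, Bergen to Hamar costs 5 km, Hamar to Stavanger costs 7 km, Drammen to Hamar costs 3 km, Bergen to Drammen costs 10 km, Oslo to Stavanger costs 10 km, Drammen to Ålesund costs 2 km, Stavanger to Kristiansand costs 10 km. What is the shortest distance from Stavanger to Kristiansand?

Some routes from Stavanger to Kristiansand:
Stavanger → Kristiansand: 10
Stavanger → Hamar → Drammen → Ålesund → Kristiansand: 7 + 3 + 2 + 8 = 20
Stavanger → Ålesund → Kristiansand: 5 + 8 = 13
Best route has total 10 km.

10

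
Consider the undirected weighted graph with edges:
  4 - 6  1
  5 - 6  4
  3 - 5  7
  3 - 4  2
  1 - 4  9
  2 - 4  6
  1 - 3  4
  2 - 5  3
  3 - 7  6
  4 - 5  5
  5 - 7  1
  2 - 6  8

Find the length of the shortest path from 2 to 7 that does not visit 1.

A few of the 2→7 routes:
2 - 4 - 5 - 7: 6 + 5 + 1 = 12
2 - 4 - 6 - 5 - 7: 6 + 1 + 4 + 1 = 12
2 - 4 - 3 - 7: 6 + 2 + 6 = 14
2 - 6 - 5 - 7: 8 + 4 + 1 = 13
2 - 5 - 7: 3 + 1 = 4
The minimum is 4.

4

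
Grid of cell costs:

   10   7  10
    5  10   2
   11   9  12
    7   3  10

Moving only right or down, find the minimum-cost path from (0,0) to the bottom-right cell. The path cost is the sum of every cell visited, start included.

Path r0c0 → r1c0 → r2c0 → r3c0 → r3c1 → r3c2: 10 + 5 + 11 + 7 + 3 + 10 = 46.

46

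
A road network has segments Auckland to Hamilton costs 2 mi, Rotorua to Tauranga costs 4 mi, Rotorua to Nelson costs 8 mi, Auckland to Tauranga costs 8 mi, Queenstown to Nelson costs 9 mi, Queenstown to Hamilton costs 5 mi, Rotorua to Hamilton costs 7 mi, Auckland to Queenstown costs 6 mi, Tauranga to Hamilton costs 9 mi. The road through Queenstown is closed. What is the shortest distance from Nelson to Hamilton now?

15

Candidate routes:
Nelson - Rotorua - Tauranga - Auckland - Hamilton: 8 + 4 + 8 + 2 = 22
Nelson - Rotorua - Hamilton: 8 + 7 = 15
Nelson - Rotorua - Tauranga - Hamilton: 8 + 4 + 9 = 21
The minimum is 15 mi.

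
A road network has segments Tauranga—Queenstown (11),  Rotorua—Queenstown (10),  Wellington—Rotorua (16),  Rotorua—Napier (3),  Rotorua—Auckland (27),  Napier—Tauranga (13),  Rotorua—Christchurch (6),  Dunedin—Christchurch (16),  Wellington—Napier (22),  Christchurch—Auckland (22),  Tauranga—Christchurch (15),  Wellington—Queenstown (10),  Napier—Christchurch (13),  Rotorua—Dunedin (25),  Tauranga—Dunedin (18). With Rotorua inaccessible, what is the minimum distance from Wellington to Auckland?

57

A few of the Wellington→Auckland routes:
Wellington → Napier → Christchurch → Auckland: 22 + 13 + 22 = 57
Wellington → Queenstown → Tauranga → Napier → Christchurch → Auckland: 10 + 11 + 13 + 13 + 22 = 69
Wellington → Queenstown → Tauranga → Christchurch → Auckland: 10 + 11 + 15 + 22 = 58
Shortest: 57 mi.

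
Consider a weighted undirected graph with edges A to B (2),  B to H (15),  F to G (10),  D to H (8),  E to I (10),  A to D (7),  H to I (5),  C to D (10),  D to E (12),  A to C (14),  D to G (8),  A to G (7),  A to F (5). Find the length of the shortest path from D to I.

13

Routes from D to I:
D - E - I: 12 + 10 = 22
D - G - F - A - B - H - I: 8 + 10 + 5 + 2 + 15 + 5 = 45
D - A - B - H - I: 7 + 2 + 15 + 5 = 29
D - H - I: 8 + 5 = 13
D - G - A - B - H - I: 8 + 7 + 2 + 15 + 5 = 37
D - C - A - B - H - I: 10 + 14 + 2 + 15 + 5 = 46
The minimum is 13.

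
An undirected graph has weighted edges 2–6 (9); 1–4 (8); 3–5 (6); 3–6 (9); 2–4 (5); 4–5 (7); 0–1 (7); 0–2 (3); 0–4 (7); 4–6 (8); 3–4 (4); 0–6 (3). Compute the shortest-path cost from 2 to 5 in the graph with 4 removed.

Routes from 2 to 5 avoiding 4:
2 - 0 - 6 - 3 - 5: 3 + 3 + 9 + 6 = 21
2 - 6 - 3 - 5: 9 + 9 + 6 = 24
The minimum is 21.

21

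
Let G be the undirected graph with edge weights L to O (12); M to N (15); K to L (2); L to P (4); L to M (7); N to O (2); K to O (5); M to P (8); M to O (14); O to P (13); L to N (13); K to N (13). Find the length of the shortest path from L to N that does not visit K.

13

Some routes from L to N avoiding K:
L -> P -> O -> N: 4 + 13 + 2 = 19
L -> O -> N: 12 + 2 = 14
L -> N: 13
Best route has total 13.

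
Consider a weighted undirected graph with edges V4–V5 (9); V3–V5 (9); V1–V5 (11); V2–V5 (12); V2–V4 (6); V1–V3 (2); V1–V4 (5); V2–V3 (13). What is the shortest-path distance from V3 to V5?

Some routes from V3 to V5:
V3 - V5: 9
V3 - V1 - V4 - V5: 2 + 5 + 9 = 16
V3 - V1 - V5: 2 + 11 = 13
Best route has total 9.

9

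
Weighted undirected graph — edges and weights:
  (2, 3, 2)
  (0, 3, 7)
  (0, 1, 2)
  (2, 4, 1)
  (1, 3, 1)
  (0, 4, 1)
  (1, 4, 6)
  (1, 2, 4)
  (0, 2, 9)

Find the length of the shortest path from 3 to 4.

3

Some routes from 3 to 4:
3 → 1 → 2 → 4: 1 + 4 + 1 = 6
3 → 2 → 4: 2 + 1 = 3
3 → 1 → 0 → 4: 1 + 2 + 1 = 4
3 → 1 → 4: 1 + 6 = 7
3 → 0 → 4: 7 + 1 = 8
The minimum is 3.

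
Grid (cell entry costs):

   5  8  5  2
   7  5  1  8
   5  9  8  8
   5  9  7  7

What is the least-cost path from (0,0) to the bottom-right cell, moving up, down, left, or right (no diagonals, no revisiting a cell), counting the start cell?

40

Take (0,0) (1,0) (1,1) (1,2) (2,2) (3,2) (3,3) for a total of 5 + 7 + 5 + 1 + 8 + 7 + 7 = 40.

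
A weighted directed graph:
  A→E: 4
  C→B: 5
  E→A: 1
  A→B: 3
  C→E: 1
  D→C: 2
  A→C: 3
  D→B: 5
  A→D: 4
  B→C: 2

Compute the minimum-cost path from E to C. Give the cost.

Checking several routes:
E→A→D→C: 1 + 4 + 2 = 7
E→A→C: 1 + 3 = 4
E→A→B→C: 1 + 3 + 2 = 6
The minimum is 4.

4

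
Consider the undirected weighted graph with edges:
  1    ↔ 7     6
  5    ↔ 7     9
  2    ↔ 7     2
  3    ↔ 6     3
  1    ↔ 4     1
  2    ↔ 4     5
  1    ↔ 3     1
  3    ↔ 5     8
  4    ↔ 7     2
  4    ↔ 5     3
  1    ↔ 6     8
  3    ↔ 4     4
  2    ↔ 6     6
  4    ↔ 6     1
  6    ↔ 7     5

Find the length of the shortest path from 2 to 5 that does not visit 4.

11

A few of the 2→5 routes:
2 → 6 → 3 → 5: 6 + 3 + 8 = 17
2 → 7 → 5: 2 + 9 = 11
2 → 7 → 1 → 3 → 5: 2 + 6 + 1 + 8 = 17
2 → 7 → 6 → 3 → 5: 2 + 5 + 3 + 8 = 18
Best route has total 11.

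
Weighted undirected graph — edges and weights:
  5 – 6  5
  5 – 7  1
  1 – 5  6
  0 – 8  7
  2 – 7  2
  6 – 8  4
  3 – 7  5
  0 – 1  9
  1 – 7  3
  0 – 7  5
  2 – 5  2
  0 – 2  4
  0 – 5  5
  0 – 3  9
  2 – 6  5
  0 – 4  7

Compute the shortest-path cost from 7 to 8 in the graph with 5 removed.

Checking several routes:
7 -> 2 -> 0 -> 8: 2 + 4 + 7 = 13
7 -> 2 -> 6 -> 8: 2 + 5 + 4 = 11
7 -> 0 -> 8: 5 + 7 = 12
Best route has total 11.

11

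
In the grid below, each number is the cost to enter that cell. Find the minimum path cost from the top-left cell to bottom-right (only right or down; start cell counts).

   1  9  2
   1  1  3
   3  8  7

13

One optimal route is [0,0]→[1,0]→[1,1]→[1,2]→[2,2].
Its cost is 1 + 1 + 1 + 3 + 7 = 13.
For comparison, the top-then-right route costs 22.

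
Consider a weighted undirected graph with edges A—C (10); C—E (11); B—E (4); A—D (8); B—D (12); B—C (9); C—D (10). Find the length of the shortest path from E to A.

Comparing a few candidate routes:
E -> B -> D -> A: 4 + 12 + 8 = 24
E -> B -> C -> A: 4 + 9 + 10 = 23
E -> C -> A: 11 + 10 = 21
Shortest: 21.

21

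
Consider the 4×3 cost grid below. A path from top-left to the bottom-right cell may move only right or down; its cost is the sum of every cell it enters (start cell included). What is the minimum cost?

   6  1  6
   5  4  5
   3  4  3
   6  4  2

One optimal route is (0,0) → (0,1) → (1,1) → (2,1) → (2,2) → (3,2).
Its cost is 6 + 1 + 4 + 4 + 3 + 2 = 20.
For comparison, the top-then-right route costs 23.

20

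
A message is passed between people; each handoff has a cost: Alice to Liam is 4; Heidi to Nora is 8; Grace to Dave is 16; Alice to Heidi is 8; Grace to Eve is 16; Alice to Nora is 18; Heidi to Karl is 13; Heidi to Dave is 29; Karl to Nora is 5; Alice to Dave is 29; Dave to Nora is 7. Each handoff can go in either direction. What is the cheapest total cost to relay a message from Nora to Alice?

Checking several routes:
Nora - Alice: 18
Nora - Karl - Heidi - Alice: 5 + 13 + 8 = 26
Nora - Dave - Alice: 7 + 29 = 36
Nora - Heidi - Alice: 8 + 8 = 16
Nora - Dave - Heidi - Alice: 7 + 29 + 8 = 44
Shortest: 16.

16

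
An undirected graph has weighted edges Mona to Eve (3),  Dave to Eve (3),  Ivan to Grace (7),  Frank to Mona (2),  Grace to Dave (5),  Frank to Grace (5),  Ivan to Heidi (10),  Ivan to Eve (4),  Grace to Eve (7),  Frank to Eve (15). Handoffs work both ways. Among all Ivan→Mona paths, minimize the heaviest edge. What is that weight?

4

Comparing a few candidate routes:
Ivan→Eve→Mona: max(4, 3) = 4
Ivan→Eve→Grace→Frank→Mona: max(4, 7, 5, 2) = 7
Ivan→Eve→Dave→Grace→Frank→Mona: max(4, 3, 5, 5, 2) = 5
The minimum achievable maximum is 4.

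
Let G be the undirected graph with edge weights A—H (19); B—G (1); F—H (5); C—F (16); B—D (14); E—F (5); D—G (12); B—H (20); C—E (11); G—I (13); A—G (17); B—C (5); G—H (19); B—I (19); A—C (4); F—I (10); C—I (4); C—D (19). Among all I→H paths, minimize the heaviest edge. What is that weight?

10

Some routes from I to H:
I - G - D - B - C - F - H: max(13, 12, 14, 5, 16, 5) = 16
I - G - D - B - C - E - F - H: max(13, 12, 14, 5, 11, 5, 5) = 14
I - F - H: max(10, 5) = 10
I - C - E - F - H: max(4, 11, 5, 5) = 11
I - G - B - C - E - F - H: max(13, 1, 5, 11, 5, 5) = 13
I - G - B - C - F - H: max(13, 1, 5, 16, 5) = 16
The minimum achievable maximum is 10.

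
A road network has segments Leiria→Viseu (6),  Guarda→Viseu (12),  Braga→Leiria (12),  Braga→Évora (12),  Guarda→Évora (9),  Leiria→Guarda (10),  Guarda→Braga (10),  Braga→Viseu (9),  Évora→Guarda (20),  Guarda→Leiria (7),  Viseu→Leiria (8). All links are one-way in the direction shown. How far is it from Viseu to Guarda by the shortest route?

Candidate routes:
Viseu→Leiria→Guarda: 8 + 10 = 18
Best route has total 18 km.

18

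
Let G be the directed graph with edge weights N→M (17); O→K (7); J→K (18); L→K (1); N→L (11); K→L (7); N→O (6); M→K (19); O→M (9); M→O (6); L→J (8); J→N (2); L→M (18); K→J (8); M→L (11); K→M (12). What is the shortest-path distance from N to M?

A few of the N→M routes:
N-L-K-M: 11 + 1 + 12 = 24
N-O-K-M: 6 + 7 + 12 = 25
N-O-M: 6 + 9 = 15
N-M: 17
Best route has total 15.

15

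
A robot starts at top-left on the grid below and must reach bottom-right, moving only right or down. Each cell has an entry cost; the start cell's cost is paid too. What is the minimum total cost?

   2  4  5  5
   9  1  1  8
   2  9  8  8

One optimal route is [0,0] [0,1] [1,1] [1,2] [1,3] [2,3].
Its cost is 2 + 4 + 1 + 1 + 8 + 8 = 24.

24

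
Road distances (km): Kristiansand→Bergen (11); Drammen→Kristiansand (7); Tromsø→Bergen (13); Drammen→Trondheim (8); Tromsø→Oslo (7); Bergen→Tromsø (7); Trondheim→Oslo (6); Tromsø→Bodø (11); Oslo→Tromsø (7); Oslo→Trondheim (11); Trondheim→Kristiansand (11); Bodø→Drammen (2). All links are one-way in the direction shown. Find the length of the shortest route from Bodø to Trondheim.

10

Candidate routes:
Bodø → Drammen → Kristiansand → Bergen → Tromsø → Oslo → Trondheim: 2 + 7 + 11 + 7 + 7 + 11 = 45
Bodø → Drammen → Trondheim: 2 + 8 = 10
The minimum is 10 km.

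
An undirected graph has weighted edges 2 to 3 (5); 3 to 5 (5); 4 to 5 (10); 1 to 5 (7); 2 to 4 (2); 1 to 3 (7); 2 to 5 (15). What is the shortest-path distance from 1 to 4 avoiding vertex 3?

Paths from 1 to 4 avoiding 3:
1 - 5 - 4: 7 + 10 = 17
1 - 5 - 2 - 4: 7 + 15 + 2 = 24
Shortest: 17.

17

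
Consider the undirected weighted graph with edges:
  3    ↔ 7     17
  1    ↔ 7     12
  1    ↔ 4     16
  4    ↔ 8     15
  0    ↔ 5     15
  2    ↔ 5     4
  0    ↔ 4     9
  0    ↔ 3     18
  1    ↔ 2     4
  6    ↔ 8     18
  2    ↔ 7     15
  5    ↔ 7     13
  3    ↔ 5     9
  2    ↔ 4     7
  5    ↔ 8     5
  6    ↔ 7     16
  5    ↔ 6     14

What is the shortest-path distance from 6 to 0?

29

Some routes from 6 to 0:
6 → 5 → 0: 14 + 15 = 29
6 → 5 → 2 → 4 → 0: 14 + 4 + 7 + 9 = 34
6 → 8 → 5 → 0: 18 + 5 + 15 = 38
Best route has total 29.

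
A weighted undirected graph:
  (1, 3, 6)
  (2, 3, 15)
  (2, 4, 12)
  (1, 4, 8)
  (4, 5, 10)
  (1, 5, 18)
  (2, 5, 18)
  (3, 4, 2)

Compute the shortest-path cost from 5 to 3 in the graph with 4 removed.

24

Paths from 5 to 3 avoiding 4:
5 -> 2 -> 3: 18 + 15 = 33
5 -> 1 -> 3: 18 + 6 = 24
Shortest: 24.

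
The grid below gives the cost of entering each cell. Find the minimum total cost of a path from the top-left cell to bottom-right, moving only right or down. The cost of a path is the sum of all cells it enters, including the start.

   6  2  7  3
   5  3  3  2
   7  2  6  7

23

Take (0,0) → (0,1) → (1,1) → (1,2) → (1,3) → (2,3) for a total of 6 + 2 + 3 + 3 + 2 + 7 = 23.
(Top row then right column would cost 27.)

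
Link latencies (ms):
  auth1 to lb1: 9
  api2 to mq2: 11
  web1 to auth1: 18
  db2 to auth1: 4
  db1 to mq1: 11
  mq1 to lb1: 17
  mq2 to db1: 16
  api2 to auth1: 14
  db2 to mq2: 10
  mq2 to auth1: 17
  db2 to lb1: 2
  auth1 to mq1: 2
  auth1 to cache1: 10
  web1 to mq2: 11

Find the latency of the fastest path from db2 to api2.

Comparing a few candidate routes:
db2 - auth1 - api2: 4 + 14 = 18
db2 - mq2 - api2: 10 + 11 = 21
db2 - lb1 - auth1 - api2: 2 + 9 + 14 = 25
Best route has total 18 ms.

18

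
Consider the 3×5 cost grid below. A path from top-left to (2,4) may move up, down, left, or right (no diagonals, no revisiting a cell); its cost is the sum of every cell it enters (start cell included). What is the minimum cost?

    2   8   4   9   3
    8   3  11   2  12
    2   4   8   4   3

One optimal route is [0,0] → [1,0] → [2,0] → [2,1] → [2,2] → [2,3] → [2,4].
Its cost is 2 + 8 + 2 + 4 + 8 + 4 + 3 = 31.

31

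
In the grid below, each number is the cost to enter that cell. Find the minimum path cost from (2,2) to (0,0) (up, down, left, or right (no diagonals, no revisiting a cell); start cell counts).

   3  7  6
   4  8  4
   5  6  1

19

Cheapest: r2c2 r2c1 r2c0 r1c0 r0c0
  1 + 6 + 5 + 4 + 3 = 19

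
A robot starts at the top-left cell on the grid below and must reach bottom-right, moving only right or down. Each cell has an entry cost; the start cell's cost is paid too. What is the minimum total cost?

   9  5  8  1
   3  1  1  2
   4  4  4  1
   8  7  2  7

One optimal route is [0,0]→[1,0]→[1,1]→[1,2]→[1,3]→[2,3]→[3,3].
Its cost is 9 + 3 + 1 + 1 + 2 + 1 + 7 = 24.

24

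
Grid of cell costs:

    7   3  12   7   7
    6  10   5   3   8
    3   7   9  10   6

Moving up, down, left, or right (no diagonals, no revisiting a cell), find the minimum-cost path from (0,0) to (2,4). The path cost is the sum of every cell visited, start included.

Cheapest: (0,0) → (0,1) → (1,1) → (1,2) → (1,3) → (1,4) → (2,4)
  7 + 3 + 10 + 5 + 3 + 8 + 6 = 42

42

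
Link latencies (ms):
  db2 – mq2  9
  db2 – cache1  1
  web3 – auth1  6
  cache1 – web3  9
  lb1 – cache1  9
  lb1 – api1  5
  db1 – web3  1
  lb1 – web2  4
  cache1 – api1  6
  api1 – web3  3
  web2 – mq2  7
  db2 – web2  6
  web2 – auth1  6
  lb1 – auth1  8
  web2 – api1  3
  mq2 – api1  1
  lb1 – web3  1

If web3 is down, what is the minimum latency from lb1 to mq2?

6

Checking several routes:
lb1-api1-mq2: 5 + 1 = 6
lb1-api1-web2-mq2: 5 + 3 + 7 = 15
lb1-web2-mq2: 4 + 7 = 11
lb1-web2-api1-mq2: 4 + 3 + 1 = 8
Shortest: 6 ms.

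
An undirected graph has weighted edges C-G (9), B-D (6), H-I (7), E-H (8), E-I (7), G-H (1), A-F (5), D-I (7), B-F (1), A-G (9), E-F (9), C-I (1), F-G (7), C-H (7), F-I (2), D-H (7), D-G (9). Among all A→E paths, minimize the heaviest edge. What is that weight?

Comparing a few candidate routes:
A-F-B-D-I-E: max(5, 1, 6, 7, 7) = 7
A-F-G-H-D-I-E: max(5, 7, 1, 7, 7, 7) = 7
A-F-I-E: max(5, 2, 7) = 7
A-F-G-H-C-I-E: max(5, 7, 1, 7, 1, 7) = 7
A-F-B-D-H-C-I-E: max(5, 1, 6, 7, 7, 1, 7) = 7
A-F-B-D-H-I-E: max(5, 1, 6, 7, 7, 7) = 7
Best route has worst link 7.

7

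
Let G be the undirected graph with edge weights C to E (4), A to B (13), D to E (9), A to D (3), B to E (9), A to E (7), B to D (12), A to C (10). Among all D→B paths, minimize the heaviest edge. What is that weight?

9

A few of the D→B routes:
D - A - E - B: max(3, 7, 9) = 9
D - A - C - E - B: max(3, 10, 4, 9) = 10
D - E - B: max(9, 9) = 9
Smallest bottleneck: 9.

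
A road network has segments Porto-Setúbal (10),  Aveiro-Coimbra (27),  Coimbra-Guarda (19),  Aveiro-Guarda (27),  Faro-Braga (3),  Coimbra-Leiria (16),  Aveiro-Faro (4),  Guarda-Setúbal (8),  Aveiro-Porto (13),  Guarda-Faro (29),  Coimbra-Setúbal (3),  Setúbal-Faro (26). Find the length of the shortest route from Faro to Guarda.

Comparing a few candidate routes:
Faro - Setúbal - Guarda: 26 + 8 = 34
Faro - Guarda: 29
Faro - Aveiro - Porto - Setúbal - Guarda: 4 + 13 + 10 + 8 = 35
Faro - Aveiro - Coimbra - Setúbal - Guarda: 4 + 27 + 3 + 8 = 42
Faro - Aveiro - Guarda: 4 + 27 = 31
The minimum is 29.

29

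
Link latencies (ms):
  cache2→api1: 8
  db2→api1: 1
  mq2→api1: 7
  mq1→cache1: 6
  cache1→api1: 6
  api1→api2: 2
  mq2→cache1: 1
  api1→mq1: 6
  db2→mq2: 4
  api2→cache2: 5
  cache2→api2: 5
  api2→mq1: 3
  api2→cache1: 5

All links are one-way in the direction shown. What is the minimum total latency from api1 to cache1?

Paths from api1 to cache1:
api1→api2→mq1→cache1: 2 + 3 + 6 = 11
api1→mq1→cache1: 6 + 6 = 12
api1→api2→cache1: 2 + 5 = 7
Shortest: 7 ms.

7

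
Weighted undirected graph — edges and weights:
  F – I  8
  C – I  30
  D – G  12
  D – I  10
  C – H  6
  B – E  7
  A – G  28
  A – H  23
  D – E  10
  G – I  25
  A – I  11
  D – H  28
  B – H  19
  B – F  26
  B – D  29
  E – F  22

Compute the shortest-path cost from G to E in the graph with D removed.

55

Comparing a few candidate routes:
G-A-I-F-B-E: 28 + 11 + 8 + 26 + 7 = 80
G-I-F-E: 25 + 8 + 22 = 55
G-A-I-F-E: 28 + 11 + 8 + 22 = 69
G-A-H-B-E: 28 + 23 + 19 + 7 = 77
G-I-F-B-E: 25 + 8 + 26 + 7 = 66
Best route has total 55.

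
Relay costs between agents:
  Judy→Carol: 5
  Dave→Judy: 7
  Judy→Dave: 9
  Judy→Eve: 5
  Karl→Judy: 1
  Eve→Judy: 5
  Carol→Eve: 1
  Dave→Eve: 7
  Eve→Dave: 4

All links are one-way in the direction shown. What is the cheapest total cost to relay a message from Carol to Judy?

Paths from Carol to Judy:
Carol - Eve - Judy: 1 + 5 = 6
Carol - Eve - Dave - Judy: 1 + 4 + 7 = 12
Shortest: 6.

6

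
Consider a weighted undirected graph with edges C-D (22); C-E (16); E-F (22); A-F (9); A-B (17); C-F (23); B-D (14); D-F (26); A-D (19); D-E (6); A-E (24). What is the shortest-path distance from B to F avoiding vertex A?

Comparing a few candidate routes:
B→D→E→F: 14 + 6 + 22 = 42
B→D→E→C→F: 14 + 6 + 16 + 23 = 59
B→D→F: 14 + 26 = 40
Best route has total 40.

40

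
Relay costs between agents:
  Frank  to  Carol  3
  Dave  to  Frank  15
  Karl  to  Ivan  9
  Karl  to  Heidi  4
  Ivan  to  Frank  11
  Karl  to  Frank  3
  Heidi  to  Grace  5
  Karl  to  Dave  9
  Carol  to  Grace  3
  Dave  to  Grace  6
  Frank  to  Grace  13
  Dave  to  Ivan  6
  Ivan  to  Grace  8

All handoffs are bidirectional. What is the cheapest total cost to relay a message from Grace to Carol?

Comparing a few candidate routes:
Grace → Frank → Carol: 13 + 3 = 16
Grace → Carol: 3
Grace → Dave → Karl → Frank → Carol: 6 + 9 + 3 + 3 = 21
Grace → Heidi → Karl → Frank → Carol: 5 + 4 + 3 + 3 = 15
The minimum is 3.

3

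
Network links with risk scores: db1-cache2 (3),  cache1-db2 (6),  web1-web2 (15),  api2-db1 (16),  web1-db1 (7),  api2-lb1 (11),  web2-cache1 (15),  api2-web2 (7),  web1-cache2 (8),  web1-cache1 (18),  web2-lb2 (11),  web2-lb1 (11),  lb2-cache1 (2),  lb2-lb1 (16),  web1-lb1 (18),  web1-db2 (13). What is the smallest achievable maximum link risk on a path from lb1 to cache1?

11

Some routes from lb1 to cache1:
lb1→api2→web2→cache1: max(11, 7, 15) = 15
lb1→web2→lb2→cache1: max(11, 11, 2) = 11
lb1→api2→web2→web1→db2→cache1: max(11, 7, 15, 13, 6) = 15
lb1→api2→web2→lb2→cache1: max(11, 7, 11, 2) = 11
Best route has worst link 11.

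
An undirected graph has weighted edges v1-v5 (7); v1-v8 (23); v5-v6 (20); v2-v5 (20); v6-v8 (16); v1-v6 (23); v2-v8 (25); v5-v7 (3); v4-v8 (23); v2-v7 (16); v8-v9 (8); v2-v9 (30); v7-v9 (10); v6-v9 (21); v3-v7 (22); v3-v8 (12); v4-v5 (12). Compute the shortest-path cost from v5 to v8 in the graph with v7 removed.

A few of the v5→v8 routes:
v5→v4→v8: 12 + 23 = 35
v5→v1→v8: 7 + 23 = 30
v5→v1→v6→v8: 7 + 23 + 16 = 46
v5→v6→v8: 20 + 16 = 36
v5→v2→v8: 20 + 25 = 45
Shortest: 30.

30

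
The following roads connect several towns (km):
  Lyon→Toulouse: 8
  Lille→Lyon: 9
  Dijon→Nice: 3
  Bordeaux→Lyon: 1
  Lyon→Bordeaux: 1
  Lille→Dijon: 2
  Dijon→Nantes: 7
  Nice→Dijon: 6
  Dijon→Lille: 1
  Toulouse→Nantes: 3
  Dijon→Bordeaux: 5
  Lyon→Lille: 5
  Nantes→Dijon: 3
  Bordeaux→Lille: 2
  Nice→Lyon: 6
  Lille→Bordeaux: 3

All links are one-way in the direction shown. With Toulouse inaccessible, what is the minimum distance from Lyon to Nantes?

12

Routes from Lyon to Nantes avoiding Toulouse:
Lyon-Lille-Dijon-Nantes: 5 + 2 + 7 = 14
Lyon-Bordeaux-Lille-Dijon-Nantes: 1 + 2 + 2 + 7 = 12
The minimum is 12 km.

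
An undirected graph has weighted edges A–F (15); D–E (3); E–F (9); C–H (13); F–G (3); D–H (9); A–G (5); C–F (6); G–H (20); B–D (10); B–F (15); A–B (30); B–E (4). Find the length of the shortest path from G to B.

16

Some routes from G to B:
G → F → B: 3 + 15 = 18
G → F → E → D → B: 3 + 9 + 3 + 10 = 25
G → F → E → B: 3 + 9 + 4 = 16
Shortest: 16.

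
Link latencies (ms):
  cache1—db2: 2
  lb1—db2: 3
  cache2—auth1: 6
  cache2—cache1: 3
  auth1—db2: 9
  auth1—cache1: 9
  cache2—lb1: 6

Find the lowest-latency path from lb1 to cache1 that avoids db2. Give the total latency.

Candidate routes:
lb1→cache2→cache1: 6 + 3 = 9
lb1→cache2→auth1→cache1: 6 + 6 + 9 = 21
Shortest: 9 ms.

9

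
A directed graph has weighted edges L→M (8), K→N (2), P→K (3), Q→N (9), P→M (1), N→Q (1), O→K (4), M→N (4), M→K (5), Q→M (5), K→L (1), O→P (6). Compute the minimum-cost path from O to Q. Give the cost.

7

A few of the O→Q routes:
O -> P -> M -> K -> N -> Q: 6 + 1 + 5 + 2 + 1 = 15
O -> K -> L -> M -> N -> Q: 4 + 1 + 8 + 4 + 1 = 18
O -> K -> N -> Q: 4 + 2 + 1 = 7
O -> P -> M -> N -> Q: 6 + 1 + 4 + 1 = 12
O -> P -> K -> N -> Q: 6 + 3 + 2 + 1 = 12
Shortest: 7.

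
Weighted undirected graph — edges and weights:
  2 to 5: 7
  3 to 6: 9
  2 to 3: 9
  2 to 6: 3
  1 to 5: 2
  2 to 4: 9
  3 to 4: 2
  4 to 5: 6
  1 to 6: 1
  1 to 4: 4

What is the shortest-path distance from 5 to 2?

Some routes from 5 to 2:
5→4→1→6→2: 6 + 4 + 1 + 3 = 14
5→1→4→2: 2 + 4 + 9 = 15
5→1→6→2: 2 + 1 + 3 = 6
5→2: 7
5→4→2: 6 + 9 = 15
5→4→3→2: 6 + 2 + 9 = 17
Best route has total 6.

6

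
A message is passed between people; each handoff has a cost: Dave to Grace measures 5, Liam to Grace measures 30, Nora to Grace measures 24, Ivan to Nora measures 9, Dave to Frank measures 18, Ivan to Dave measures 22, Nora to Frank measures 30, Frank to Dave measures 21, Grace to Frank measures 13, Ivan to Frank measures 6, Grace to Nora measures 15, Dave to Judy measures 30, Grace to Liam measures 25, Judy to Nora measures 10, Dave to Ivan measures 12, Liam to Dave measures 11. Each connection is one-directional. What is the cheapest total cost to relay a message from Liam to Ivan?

Candidate routes:
Liam-Grace-Frank-Dave-Ivan: 30 + 13 + 21 + 12 = 76
Liam-Dave-Ivan: 11 + 12 = 23
Liam-Grace-Nora-Frank-Dave-Ivan: 30 + 15 + 30 + 21 + 12 = 108
Best route has total 23.

23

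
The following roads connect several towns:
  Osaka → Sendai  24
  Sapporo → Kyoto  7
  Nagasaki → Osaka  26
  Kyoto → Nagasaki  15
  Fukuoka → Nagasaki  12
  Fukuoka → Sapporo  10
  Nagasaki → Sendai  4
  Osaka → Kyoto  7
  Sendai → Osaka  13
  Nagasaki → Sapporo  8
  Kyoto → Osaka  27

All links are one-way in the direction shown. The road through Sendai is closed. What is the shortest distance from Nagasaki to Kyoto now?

Paths from Nagasaki to Kyoto avoiding Sendai:
Nagasaki-Sapporo-Kyoto: 8 + 7 = 15
Nagasaki-Osaka-Kyoto: 26 + 7 = 33
The minimum is 15.

15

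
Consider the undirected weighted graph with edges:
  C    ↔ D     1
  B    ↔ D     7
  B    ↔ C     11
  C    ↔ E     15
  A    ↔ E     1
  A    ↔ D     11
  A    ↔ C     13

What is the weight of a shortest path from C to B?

8

Checking several routes:
C - B: 11
C - A - D - B: 13 + 11 + 7 = 31
C - D - B: 1 + 7 = 8
Best route has total 8.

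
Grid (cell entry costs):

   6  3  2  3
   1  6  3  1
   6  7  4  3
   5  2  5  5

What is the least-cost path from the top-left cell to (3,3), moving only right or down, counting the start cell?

23

Path r0c0 → r0c1 → r0c2 → r0c3 → r1c3 → r2c3 → r3c3: 6 + 3 + 2 + 3 + 1 + 3 + 5 = 23.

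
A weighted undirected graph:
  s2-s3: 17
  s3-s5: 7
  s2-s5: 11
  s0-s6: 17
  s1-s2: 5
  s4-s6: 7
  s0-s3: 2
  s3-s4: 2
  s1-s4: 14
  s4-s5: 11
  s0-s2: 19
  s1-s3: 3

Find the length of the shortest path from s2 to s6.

Some routes from s2 to s6:
s2 → s1 → s3 → s4 → s6: 5 + 3 + 2 + 7 = 17
s2 → s3 → s4 → s6: 17 + 2 + 7 = 26
s2 → s5 → s4 → s6: 11 + 11 + 7 = 29
s2 → s1 → s3 → s0 → s6: 5 + 3 + 2 + 17 = 27
s2 → s5 → s3 → s4 → s6: 11 + 7 + 2 + 7 = 27
s2 → s1 → s4 → s6: 5 + 14 + 7 = 26
Best route has total 17.

17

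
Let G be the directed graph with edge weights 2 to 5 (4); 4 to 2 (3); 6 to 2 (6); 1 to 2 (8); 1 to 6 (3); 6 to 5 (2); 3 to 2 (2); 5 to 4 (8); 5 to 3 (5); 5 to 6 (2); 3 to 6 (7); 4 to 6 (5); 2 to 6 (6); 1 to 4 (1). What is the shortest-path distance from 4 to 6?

5

Routes from 4 to 6:
4 - 6: 5
4 - 2 - 5 - 6: 3 + 4 + 2 = 9
4 - 2 - 5 - 3 - 6: 3 + 4 + 5 + 7 = 19
4 - 2 - 6: 3 + 6 = 9
Best route has total 5.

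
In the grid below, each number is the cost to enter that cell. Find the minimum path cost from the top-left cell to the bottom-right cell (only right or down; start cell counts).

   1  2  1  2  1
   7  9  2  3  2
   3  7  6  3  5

14

Path [0,0] [0,1] [0,2] [0,3] [0,4] [1,4] [2,4]: 1 + 2 + 1 + 2 + 1 + 2 + 5 = 14.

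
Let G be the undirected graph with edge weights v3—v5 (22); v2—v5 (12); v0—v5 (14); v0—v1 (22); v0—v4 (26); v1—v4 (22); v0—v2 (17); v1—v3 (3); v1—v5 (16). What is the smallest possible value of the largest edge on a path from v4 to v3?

22

A few of the v4→v3 routes:
v4→v1→v5→v3: max(22, 16, 22) = 22
v4→v1→v3: max(22, 3) = 22
v4→v1→v0→v5→v3: max(22, 22, 14, 22) = 22
v4→v1→v0→v2→v5→v3: max(22, 22, 17, 12, 22) = 22
Smallest bottleneck: 22.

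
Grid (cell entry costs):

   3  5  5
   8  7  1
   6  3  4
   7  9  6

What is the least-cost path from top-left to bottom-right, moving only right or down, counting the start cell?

24

Take r0c0 → r0c1 → r0c2 → r1c2 → r2c2 → r3c2 for a total of 3 + 5 + 5 + 1 + 4 + 6 = 24.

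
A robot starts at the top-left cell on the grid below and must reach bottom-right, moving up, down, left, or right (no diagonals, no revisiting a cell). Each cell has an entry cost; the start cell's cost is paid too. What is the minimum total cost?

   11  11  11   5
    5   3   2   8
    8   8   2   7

30

Take [0,0] → [1,0] → [1,1] → [1,2] → [2,2] → [2,3] for a total of 11 + 5 + 3 + 2 + 2 + 7 = 30.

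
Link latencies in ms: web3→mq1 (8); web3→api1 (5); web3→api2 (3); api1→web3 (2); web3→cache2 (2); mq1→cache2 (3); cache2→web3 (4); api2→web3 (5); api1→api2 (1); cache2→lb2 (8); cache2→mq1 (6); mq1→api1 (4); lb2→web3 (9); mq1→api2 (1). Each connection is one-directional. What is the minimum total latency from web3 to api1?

5

Paths from web3 to api1:
web3 -> mq1 -> api1: 8 + 4 = 12
web3 -> cache2 -> mq1 -> api1: 2 + 6 + 4 = 12
web3 -> api1: 5
Best route has total 5 ms.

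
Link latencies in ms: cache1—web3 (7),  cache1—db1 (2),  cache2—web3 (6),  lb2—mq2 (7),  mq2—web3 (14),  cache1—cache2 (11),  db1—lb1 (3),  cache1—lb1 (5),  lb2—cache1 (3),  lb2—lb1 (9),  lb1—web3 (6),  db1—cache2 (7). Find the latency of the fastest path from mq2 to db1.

Some routes from mq2 to db1:
mq2 → web3 → lb1 → db1: 14 + 6 + 3 = 23
mq2 → lb2 → cache1 → db1: 7 + 3 + 2 = 12
mq2 → lb2 → lb1 → db1: 7 + 9 + 3 = 19
mq2 → lb2 → lb1 → cache1 → db1: 7 + 9 + 5 + 2 = 23
mq2 → lb2 → cache1 → lb1 → db1: 7 + 3 + 5 + 3 = 18
mq2 → web3 → cache1 → db1: 14 + 7 + 2 = 23
The minimum is 12 ms.

12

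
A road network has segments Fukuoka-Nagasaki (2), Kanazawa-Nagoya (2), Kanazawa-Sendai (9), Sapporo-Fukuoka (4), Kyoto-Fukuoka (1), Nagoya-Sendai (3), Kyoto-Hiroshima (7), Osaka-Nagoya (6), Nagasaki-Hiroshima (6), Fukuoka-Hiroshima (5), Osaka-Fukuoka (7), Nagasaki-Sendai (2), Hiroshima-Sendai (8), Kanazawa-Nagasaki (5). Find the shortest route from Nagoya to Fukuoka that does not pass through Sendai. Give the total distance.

9

Candidate routes:
Nagoya→Kanazawa→Nagasaki→Hiroshima→Kyoto→Fukuoka: 2 + 5 + 6 + 7 + 1 = 21
Nagoya→Kanazawa→Nagasaki→Fukuoka: 2 + 5 + 2 = 9
Nagoya→Osaka→Fukuoka: 6 + 7 = 13
Nagoya→Kanazawa→Nagasaki→Hiroshima→Fukuoka: 2 + 5 + 6 + 5 = 18
Shortest: 9 mi.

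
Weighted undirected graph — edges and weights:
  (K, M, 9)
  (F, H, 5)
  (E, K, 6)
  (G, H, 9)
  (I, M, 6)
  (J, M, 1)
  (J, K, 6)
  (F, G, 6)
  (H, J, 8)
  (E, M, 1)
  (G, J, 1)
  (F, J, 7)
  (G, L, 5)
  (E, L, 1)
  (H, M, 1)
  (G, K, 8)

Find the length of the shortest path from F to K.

Some routes from F to K:
F → J → K: 7 + 6 = 13
F → G → J → K: 6 + 1 + 6 = 13
F → G → J → M → E → K: 6 + 1 + 1 + 1 + 6 = 15
F → H → M → E → K: 5 + 1 + 1 + 6 = 13
F → G → K: 6 + 8 = 14
F → H → M → J → K: 5 + 1 + 1 + 6 = 13
Shortest: 13.

13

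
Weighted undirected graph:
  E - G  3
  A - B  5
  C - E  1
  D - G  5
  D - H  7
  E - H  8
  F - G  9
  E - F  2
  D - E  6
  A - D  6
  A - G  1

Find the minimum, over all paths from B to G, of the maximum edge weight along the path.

Comparing a few candidate routes:
B - A - D - H - E - G: max(5, 6, 7, 8, 3) = 8
B - A - D - G: max(5, 6, 5) = 6
B - A - D - E - G: max(5, 6, 6, 3) = 6
B - A - G: max(5, 1) = 5
Best route has worst link 5.

5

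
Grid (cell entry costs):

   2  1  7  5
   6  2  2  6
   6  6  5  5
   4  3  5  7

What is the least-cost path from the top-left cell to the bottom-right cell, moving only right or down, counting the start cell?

Path r0c0 → r0c1 → r1c1 → r1c2 → r2c2 → r2c3 → r3c3: 2 + 1 + 2 + 2 + 5 + 5 + 7 = 24.
(Top row then right column would cost 33.)

24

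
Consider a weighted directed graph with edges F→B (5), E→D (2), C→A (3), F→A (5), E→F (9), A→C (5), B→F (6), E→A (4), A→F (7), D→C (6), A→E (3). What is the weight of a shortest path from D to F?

16

Candidate routes:
D - C - A - E - F: 6 + 3 + 3 + 9 = 21
D - C - A - F: 6 + 3 + 7 = 16
The minimum is 16.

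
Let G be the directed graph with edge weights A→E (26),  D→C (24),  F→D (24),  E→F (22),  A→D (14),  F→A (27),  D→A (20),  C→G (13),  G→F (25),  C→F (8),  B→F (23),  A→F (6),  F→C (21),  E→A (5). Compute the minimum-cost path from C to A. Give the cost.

35

Candidate routes:
C - G - F - A: 13 + 25 + 27 = 65
C - F - A: 8 + 27 = 35
C - F - D - A: 8 + 24 + 20 = 52
C - G - F - D - A: 13 + 25 + 24 + 20 = 82
Shortest: 35.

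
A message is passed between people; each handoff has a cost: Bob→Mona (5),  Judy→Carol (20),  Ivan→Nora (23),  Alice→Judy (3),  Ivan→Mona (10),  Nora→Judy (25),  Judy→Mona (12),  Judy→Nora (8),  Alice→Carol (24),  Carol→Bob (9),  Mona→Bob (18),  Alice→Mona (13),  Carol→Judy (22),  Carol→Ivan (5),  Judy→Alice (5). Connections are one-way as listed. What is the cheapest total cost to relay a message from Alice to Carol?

23

Paths from Alice to Carol:
Alice - Carol: 24
Alice - Judy - Carol: 3 + 20 = 23
The minimum is 23.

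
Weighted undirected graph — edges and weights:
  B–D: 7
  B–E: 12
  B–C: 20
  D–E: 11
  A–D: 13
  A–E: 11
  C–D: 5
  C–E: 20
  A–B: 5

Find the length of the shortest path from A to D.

Checking several routes:
A→E→D: 11 + 11 = 22
A→B→E→D: 5 + 12 + 11 = 28
A→D: 13
A→B→D: 5 + 7 = 12
The minimum is 12.

12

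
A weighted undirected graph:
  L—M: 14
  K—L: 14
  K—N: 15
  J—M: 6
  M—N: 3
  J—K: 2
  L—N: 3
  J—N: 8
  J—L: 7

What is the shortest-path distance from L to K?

Comparing a few candidate routes:
L - N - M - J - K: 3 + 3 + 6 + 2 = 14
L - J - K: 7 + 2 = 9
L - N - J - K: 3 + 8 + 2 = 13
Best route has total 9.

9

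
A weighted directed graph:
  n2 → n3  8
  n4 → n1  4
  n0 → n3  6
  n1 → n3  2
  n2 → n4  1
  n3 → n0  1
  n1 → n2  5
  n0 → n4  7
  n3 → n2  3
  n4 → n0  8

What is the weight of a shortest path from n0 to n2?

9

Candidate routes:
n0 - n3 - n2: 6 + 3 = 9
n0 - n4 - n1 - n3 - n2: 7 + 4 + 2 + 3 = 16
n0 - n4 - n1 - n2: 7 + 4 + 5 = 16
Shortest: 9.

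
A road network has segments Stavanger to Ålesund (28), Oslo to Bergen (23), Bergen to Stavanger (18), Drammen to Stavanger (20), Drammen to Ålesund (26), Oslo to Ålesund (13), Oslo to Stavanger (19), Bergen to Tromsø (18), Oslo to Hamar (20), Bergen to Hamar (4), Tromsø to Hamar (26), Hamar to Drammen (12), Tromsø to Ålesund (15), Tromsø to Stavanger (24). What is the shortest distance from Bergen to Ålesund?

33

Checking several routes:
Bergen - Tromsø - Ålesund: 18 + 15 = 33
Bergen - Hamar - Oslo - Ålesund: 4 + 20 + 13 = 37
Bergen - Hamar - Drammen - Ålesund: 4 + 12 + 26 = 42
Bergen - Oslo - Ålesund: 23 + 13 = 36
Shortest: 33 km.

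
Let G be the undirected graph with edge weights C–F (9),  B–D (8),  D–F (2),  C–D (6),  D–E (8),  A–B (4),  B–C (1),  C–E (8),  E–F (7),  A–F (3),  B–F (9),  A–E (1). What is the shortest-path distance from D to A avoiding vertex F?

9

Candidate routes:
D -> E -> C -> B -> A: 8 + 8 + 1 + 4 = 21
D -> B -> A: 8 + 4 = 12
D -> B -> C -> E -> A: 8 + 1 + 8 + 1 = 18
D -> C -> B -> A: 6 + 1 + 4 = 11
D -> C -> E -> A: 6 + 8 + 1 = 15
D -> E -> A: 8 + 1 = 9
Best route has total 9.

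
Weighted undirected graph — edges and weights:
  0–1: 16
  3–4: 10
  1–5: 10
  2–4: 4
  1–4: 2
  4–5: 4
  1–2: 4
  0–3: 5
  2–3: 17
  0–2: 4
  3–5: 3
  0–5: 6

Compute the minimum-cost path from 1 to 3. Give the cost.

9

Comparing a few candidate routes:
1 - 4 - 5 - 3: 2 + 4 + 3 = 9
1 - 2 - 0 - 3: 4 + 4 + 5 = 13
1 - 2 - 4 - 5 - 3: 4 + 4 + 4 + 3 = 15
1 - 5 - 3: 10 + 3 = 13
1 - 4 - 3: 2 + 10 = 12
Shortest: 9.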